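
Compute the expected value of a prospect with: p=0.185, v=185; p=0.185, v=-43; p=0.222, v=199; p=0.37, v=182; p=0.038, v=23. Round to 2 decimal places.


EU = sum(p_i * v_i)
0.185 * 185 = 34.225
0.185 * -43 = -7.955
0.222 * 199 = 44.178
0.37 * 182 = 67.34
0.038 * 23 = 0.874
EU = 34.225 + -7.955 + 44.178 + 67.34 + 0.874
= 138.66


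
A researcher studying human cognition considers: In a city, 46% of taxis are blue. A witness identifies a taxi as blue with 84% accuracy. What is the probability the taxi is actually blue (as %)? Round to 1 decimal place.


P(blue | says blue) = P(says blue | blue)*P(blue) / [P(says blue | blue)*P(blue) + P(says blue | not blue)*P(not blue)]
Numerator = 0.84 * 0.46 = 0.3864
False identification = 0.16 * 0.54 = 0.0864
P = 0.3864 / (0.3864 + 0.0864)
= 0.3864 / 0.4728
As percentage = 81.7


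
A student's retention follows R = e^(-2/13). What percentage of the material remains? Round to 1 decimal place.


R = e^(-t/S)
-t/S = -2/13 = -0.153846
R = e^(-0.153846) = 0.857404
Percentage = 0.857404 * 100
= 85.7


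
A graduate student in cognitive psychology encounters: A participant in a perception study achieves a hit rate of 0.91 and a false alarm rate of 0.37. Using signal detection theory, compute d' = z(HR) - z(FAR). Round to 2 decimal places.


d' = z(HR) - z(FAR)
z(0.91) = 1.3408
z(0.37) = -0.3319
d' = 1.3408 - -0.3319
= 1.67


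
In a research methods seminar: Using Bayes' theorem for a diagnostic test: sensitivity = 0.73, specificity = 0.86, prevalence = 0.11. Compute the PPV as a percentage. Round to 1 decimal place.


PPV = (sens * prev) / (sens * prev + (1-spec) * (1-prev))
Numerator = 0.73 * 0.11 = 0.0803
P(positive and no disease) = (1 - spec) * (1 - prev) = (1 - 0.86) * (1 - 0.11) = 0.1246
Denominator = 0.0803 + 0.1246 = 0.2049
PPV = 0.0803 / 0.2049 = 0.391898
As percentage = 39.2


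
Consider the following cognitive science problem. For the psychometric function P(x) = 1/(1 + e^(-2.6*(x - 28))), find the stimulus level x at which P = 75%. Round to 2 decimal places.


At P = 0.75: 0.75 = 1/(1 + e^(-k*(x-x0)))
Solving: e^(-k*(x-x0)) = 1/3
x = x0 + ln(3)/k
ln(3) = 1.0986
x = 28 + 1.0986/2.6
= 28 + 0.4225
= 28.42


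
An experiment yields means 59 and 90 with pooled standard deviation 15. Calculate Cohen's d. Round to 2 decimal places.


Cohen's d = (M1 - M2) / S_pooled
= (59 - 90) / 15
= -31 / 15
= -2.07


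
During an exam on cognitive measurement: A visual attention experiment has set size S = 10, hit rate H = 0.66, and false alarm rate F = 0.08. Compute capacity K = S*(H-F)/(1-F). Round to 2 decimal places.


K = S * (H - F) / (1 - F)
H - F = 0.58
1 - F = 0.92
K = 10 * 0.58 / 0.92
= 6.30


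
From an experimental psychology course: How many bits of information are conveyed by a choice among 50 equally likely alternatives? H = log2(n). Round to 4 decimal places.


H = log2(n)
H = log2(50)
= 5.6439


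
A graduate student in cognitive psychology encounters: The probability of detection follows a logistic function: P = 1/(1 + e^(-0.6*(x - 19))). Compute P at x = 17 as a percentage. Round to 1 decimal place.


P(x) = 1/(1 + e^(-0.6*(17 - 19)))
Exponent = -0.6 * -2 = 1.2
e^(1.2) = 3.320117
P = 1/(1 + 3.320117) = 0.231475
Percentage = 23.1


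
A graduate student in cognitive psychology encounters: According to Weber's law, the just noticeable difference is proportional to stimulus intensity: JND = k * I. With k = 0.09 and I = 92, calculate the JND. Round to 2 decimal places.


JND = k * I
JND = 0.09 * 92
= 8.28


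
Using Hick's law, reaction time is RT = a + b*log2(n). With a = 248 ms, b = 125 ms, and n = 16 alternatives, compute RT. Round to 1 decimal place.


RT = 248 + 125 * log2(16)
log2(16) = 4.0
RT = 248 + 125 * 4.0
= 248 + 500.0
= 748.0 ms


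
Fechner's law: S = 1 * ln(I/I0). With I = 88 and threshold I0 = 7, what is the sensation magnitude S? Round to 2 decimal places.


S = 1 * ln(88/7)
I/I0 = 12.571429
ln(12.571429) = 2.5314
S = 1 * 2.5314
= 2.53


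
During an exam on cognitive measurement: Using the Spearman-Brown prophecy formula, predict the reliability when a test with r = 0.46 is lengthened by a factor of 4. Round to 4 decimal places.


r_new = n*r / (1 + (n-1)*r)
Numerator = 4 * 0.46 = 1.84
Denominator = 1 + 3 * 0.46 = 2.38
r_new = 1.84 / 2.38
= 0.7731


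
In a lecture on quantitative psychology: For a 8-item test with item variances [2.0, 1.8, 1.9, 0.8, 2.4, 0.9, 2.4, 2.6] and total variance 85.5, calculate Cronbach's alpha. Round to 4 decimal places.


alpha = (k/(k-1)) * (1 - sum(s_i^2)/s_total^2)
sum(item variances) = 14.8
k/(k-1) = 8/7 = 1.142857
1 - 14.8/85.5 = 1 - 0.173099 = 0.826901
alpha = 1.142857 * 0.826901
= 0.9450


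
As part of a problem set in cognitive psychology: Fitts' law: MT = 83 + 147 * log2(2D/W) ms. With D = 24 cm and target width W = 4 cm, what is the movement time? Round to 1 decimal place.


MT = 83 + 147 * log2(2*24/4)
2D/W = 12.0
log2(12.0) = 3.585
MT = 83 + 147 * 3.585
= 610.0 ms


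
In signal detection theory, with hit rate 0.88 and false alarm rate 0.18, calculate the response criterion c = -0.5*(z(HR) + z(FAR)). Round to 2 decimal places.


c = -0.5 * (z(HR) + z(FAR))
z(0.88) = 1.175
z(0.18) = -0.9154
c = -0.5 * (1.175 + -0.9154)
= -0.5 * 0.2596
= -0.13


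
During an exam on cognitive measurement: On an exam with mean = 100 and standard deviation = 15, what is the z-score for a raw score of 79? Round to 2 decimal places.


z = (X - mu) / sigma
= (79 - 100) / 15
= -21 / 15
= -1.40


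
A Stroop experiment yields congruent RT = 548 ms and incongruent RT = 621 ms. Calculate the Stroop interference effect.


Stroop effect = RT(incongruent) - RT(congruent)
= 621 - 548
= 73 ms


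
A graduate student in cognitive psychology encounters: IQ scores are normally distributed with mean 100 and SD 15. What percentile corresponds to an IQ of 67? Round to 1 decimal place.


z = (IQ - mean) / SD
z = (67 - 100) / 15 = -2.2
Percentile = Phi(-2.2) * 100
Phi(-2.2) = 0.013903
= 1.4


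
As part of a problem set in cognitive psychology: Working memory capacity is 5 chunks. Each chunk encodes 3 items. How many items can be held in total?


Total items = chunks * items_per_chunk
= 5 * 3
= 15


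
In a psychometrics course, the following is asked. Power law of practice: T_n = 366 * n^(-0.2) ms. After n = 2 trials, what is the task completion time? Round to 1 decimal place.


T_n = 366 * 2^(-0.2)
2^(-0.2) = 0.870551
T_n = 366 * 0.870551
= 318.6 ms


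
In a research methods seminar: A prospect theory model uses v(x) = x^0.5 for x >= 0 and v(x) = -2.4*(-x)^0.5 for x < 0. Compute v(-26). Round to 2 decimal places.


Since x = -26 < 0, use v(x) = -lambda*(-x)^alpha
(-x) = 26
26^0.5 = 5.099
v(-26) = -2.4 * 5.099
= -12.24


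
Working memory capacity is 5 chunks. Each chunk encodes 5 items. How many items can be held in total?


Total items = chunks * items_per_chunk
= 5 * 5
= 25


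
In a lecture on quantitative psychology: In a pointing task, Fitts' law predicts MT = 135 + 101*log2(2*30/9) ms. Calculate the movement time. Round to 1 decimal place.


MT = 135 + 101 * log2(2*30/9)
2D/W = 6.666667
log2(6.666667) = 2.737
MT = 135 + 101 * 2.737
= 411.4 ms


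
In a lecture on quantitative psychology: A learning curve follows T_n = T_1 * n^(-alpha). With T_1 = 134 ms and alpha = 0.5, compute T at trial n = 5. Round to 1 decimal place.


T_n = 134 * 5^(-0.5)
5^(-0.5) = 0.447214
T_n = 134 * 0.447214
= 59.9 ms


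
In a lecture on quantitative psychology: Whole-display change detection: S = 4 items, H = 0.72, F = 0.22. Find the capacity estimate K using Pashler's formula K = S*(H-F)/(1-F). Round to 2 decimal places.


K = S * (H - F) / (1 - F)
H - F = 0.5
1 - F = 0.78
K = 4 * 0.5 / 0.78
= 2.56


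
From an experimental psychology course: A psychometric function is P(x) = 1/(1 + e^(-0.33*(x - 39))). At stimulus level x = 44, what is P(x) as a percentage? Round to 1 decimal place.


P(x) = 1/(1 + e^(-0.33*(44 - 39)))
Exponent = -0.33 * 5 = -1.65
e^(-1.65) = 0.19205
P = 1/(1 + 0.19205) = 0.838891
Percentage = 83.9


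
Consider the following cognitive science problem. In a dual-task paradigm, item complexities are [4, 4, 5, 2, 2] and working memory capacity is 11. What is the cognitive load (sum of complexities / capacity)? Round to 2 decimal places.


Total complexity = 4 + 4 + 5 + 2 + 2 = 17
Load = total / capacity = 17 / 11
= 1.55


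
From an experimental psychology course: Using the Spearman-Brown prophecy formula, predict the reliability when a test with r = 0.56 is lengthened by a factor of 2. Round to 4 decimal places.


r_new = n*r / (1 + (n-1)*r)
Numerator = 2 * 0.56 = 1.12
Denominator = 1 + 1 * 0.56 = 1.56
r_new = 1.12 / 1.56
= 0.7179


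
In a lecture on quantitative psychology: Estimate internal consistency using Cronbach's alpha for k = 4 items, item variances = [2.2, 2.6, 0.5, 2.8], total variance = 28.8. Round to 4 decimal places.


alpha = (k/(k-1)) * (1 - sum(s_i^2)/s_total^2)
sum(item variances) = 8.1
k/(k-1) = 4/3 = 1.333333
1 - 8.1/28.8 = 1 - 0.28125 = 0.71875
alpha = 1.333333 * 0.71875
= 0.9583


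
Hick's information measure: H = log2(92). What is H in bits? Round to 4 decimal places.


H = log2(n)
H = log2(92)
= 6.5236


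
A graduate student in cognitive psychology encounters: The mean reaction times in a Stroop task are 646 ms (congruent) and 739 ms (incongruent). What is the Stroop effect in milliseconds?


Stroop effect = RT(incongruent) - RT(congruent)
= 739 - 646
= 93 ms


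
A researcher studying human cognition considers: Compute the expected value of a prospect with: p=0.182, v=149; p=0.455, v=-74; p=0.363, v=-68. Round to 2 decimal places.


EU = sum(p_i * v_i)
0.182 * 149 = 27.118
0.455 * -74 = -33.67
0.363 * -68 = -24.684
EU = 27.118 + -33.67 + -24.684
= -31.24


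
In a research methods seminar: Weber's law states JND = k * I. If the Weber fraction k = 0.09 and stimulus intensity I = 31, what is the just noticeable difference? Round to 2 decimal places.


JND = k * I
JND = 0.09 * 31
= 2.79


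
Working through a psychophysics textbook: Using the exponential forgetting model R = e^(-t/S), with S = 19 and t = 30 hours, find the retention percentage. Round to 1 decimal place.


R = e^(-t/S)
-t/S = -30/19 = -1.578947
R = e^(-1.578947) = 0.206192
Percentage = 0.206192 * 100
= 20.6


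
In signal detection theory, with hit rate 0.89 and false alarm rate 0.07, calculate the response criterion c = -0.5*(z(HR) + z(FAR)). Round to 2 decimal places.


c = -0.5 * (z(HR) + z(FAR))
z(0.89) = 1.2265
z(0.07) = -1.4758
c = -0.5 * (1.2265 + -1.4758)
= -0.5 * -0.2493
= 0.12


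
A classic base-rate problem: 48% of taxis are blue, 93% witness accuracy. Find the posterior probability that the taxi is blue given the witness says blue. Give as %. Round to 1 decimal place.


P(blue | says blue) = P(says blue | blue)*P(blue) / [P(says blue | blue)*P(blue) + P(says blue | not blue)*P(not blue)]
Numerator = 0.93 * 0.48 = 0.4464
False identification = 0.07 * 0.52 = 0.0364
P = 0.4464 / (0.4464 + 0.0364)
= 0.4464 / 0.4828
As percentage = 92.5


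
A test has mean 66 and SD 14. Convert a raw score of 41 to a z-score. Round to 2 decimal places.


z = (X - mu) / sigma
= (41 - 66) / 14
= -25 / 14
= -1.79


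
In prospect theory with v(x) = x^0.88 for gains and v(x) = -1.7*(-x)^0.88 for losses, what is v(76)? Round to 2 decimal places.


Since x = 76 >= 0, use v(x) = x^0.88
76^0.88 = 45.1977
v(76) = 45.20


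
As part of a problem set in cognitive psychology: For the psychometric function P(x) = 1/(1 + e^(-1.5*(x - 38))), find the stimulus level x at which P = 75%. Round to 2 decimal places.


At P = 0.75: 0.75 = 1/(1 + e^(-k*(x-x0)))
Solving: e^(-k*(x-x0)) = 1/3
x = x0 + ln(3)/k
ln(3) = 1.0986
x = 38 + 1.0986/1.5
= 38 + 0.7324
= 38.73


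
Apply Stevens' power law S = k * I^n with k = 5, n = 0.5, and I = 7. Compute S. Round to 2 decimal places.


S = 5 * 7^0.5
7^0.5 = 2.6458
S = 5 * 2.6458
= 13.23


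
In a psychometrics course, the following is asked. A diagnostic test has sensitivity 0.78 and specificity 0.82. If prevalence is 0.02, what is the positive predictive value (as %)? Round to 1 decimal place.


PPV = (sens * prev) / (sens * prev + (1-spec) * (1-prev))
Numerator = 0.78 * 0.02 = 0.0156
P(positive and no disease) = (1 - spec) * (1 - prev) = (1 - 0.82) * (1 - 0.02) = 0.1764
Denominator = 0.0156 + 0.1764 = 0.192
PPV = 0.0156 / 0.192 = 0.08125
As percentage = 8.1


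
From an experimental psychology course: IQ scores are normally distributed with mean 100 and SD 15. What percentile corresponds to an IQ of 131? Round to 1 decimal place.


z = (IQ - mean) / SD
z = (131 - 100) / 15 = 2.0667
Percentile = Phi(2.0667) * 100
Phi(2.0667) = 0.980619
= 98.1


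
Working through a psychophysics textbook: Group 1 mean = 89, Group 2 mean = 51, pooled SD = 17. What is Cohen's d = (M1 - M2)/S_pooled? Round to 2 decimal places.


Cohen's d = (M1 - M2) / S_pooled
= (89 - 51) / 17
= 38 / 17
= 2.24


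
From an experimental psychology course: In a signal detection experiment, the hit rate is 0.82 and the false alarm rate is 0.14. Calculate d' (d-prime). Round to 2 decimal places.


d' = z(HR) - z(FAR)
z(0.82) = 0.9154
z(0.14) = -1.0803
d' = 0.9154 - -1.0803
= 2.00


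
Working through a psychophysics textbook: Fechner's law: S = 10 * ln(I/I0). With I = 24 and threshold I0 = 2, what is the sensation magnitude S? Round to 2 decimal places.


S = 10 * ln(24/2)
I/I0 = 12.0
ln(12.0) = 2.4849
S = 10 * 2.4849
= 24.85


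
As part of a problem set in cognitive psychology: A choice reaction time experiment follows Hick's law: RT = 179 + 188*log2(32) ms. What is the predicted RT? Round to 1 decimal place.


RT = 179 + 188 * log2(32)
log2(32) = 5.0
RT = 179 + 188 * 5.0
= 179 + 940.0
= 1119.0 ms


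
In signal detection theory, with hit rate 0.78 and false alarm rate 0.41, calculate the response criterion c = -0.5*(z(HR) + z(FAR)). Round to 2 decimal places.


c = -0.5 * (z(HR) + z(FAR))
z(0.78) = 0.7722
z(0.41) = -0.2275
c = -0.5 * (0.7722 + -0.2275)
= -0.5 * 0.5447
= -0.27


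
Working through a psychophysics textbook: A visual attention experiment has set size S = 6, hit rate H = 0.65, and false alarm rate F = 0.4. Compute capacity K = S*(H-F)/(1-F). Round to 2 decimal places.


K = S * (H - F) / (1 - F)
H - F = 0.25
1 - F = 0.6
K = 6 * 0.25 / 0.6
= 2.50


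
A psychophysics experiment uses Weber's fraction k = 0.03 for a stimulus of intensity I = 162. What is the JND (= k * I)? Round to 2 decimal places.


JND = k * I
JND = 0.03 * 162
= 4.86


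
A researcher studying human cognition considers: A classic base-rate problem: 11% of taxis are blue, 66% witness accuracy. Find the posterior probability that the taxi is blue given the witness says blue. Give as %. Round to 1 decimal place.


P(blue | says blue) = P(says blue | blue)*P(blue) / [P(says blue | blue)*P(blue) + P(says blue | not blue)*P(not blue)]
Numerator = 0.66 * 0.11 = 0.0726
False identification = 0.34 * 0.89 = 0.3026
P = 0.0726 / (0.0726 + 0.3026)
= 0.0726 / 0.3752
As percentage = 19.3


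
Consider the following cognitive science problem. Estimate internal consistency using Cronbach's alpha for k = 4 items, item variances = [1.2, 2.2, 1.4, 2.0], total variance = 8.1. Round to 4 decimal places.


alpha = (k/(k-1)) * (1 - sum(s_i^2)/s_total^2)
sum(item variances) = 6.8
k/(k-1) = 4/3 = 1.333333
1 - 6.8/8.1 = 1 - 0.839506 = 0.160494
alpha = 1.333333 * 0.160494
= 0.2140


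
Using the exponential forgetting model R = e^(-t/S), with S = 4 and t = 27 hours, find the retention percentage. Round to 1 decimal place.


R = e^(-t/S)
-t/S = -27/4 = -6.75
R = e^(-6.75) = 0.001171
Percentage = 0.001171 * 100
= 0.1


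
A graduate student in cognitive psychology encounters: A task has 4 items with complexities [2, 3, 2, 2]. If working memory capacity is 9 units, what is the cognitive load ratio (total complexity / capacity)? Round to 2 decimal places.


Total complexity = 2 + 3 + 2 + 2 = 9
Load = total / capacity = 9 / 9
= 1.00


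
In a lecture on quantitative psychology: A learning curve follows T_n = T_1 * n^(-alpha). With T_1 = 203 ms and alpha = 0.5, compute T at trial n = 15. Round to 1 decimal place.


T_n = 203 * 15^(-0.5)
15^(-0.5) = 0.258199
T_n = 203 * 0.258199
= 52.4 ms


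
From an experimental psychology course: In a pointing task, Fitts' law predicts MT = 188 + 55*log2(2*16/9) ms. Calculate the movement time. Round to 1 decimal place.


MT = 188 + 55 * log2(2*16/9)
2D/W = 3.555556
log2(3.555556) = 1.8301
MT = 188 + 55 * 1.8301
= 288.7 ms


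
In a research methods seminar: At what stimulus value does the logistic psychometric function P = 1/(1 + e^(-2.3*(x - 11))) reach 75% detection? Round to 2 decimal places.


At P = 0.75: 0.75 = 1/(1 + e^(-k*(x-x0)))
Solving: e^(-k*(x-x0)) = 1/3
x = x0 + ln(3)/k
ln(3) = 1.0986
x = 11 + 1.0986/2.3
= 11 + 0.4777
= 11.48


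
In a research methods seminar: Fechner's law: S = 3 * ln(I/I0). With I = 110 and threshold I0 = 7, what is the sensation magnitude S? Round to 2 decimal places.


S = 3 * ln(110/7)
I/I0 = 15.714286
ln(15.714286) = 2.7546
S = 3 * 2.7546
= 8.26


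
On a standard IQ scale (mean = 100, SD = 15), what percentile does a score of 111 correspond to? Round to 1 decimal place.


z = (IQ - mean) / SD
z = (111 - 100) / 15 = 0.7333
Percentile = Phi(0.7333) * 100
Phi(0.7333) = 0.768312
= 76.8


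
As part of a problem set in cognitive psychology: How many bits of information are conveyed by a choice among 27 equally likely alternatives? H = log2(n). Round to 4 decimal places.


H = log2(n)
H = log2(27)
= 4.7549


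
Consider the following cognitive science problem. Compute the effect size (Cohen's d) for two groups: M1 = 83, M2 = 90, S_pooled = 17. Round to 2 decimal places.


Cohen's d = (M1 - M2) / S_pooled
= (83 - 90) / 17
= -7 / 17
= -0.41


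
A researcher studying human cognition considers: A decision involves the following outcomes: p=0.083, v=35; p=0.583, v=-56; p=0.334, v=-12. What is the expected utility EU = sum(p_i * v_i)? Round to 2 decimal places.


EU = sum(p_i * v_i)
0.083 * 35 = 2.905
0.583 * -56 = -32.648
0.334 * -12 = -4.008
EU = 2.905 + -32.648 + -4.008
= -33.75


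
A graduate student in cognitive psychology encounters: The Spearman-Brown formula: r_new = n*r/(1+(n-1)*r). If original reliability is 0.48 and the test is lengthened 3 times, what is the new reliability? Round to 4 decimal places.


r_new = n*r / (1 + (n-1)*r)
Numerator = 3 * 0.48 = 1.44
Denominator = 1 + 2 * 0.48 = 1.96
r_new = 1.44 / 1.96
= 0.7347


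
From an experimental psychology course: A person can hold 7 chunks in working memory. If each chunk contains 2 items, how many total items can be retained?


Total items = chunks * items_per_chunk
= 7 * 2
= 14


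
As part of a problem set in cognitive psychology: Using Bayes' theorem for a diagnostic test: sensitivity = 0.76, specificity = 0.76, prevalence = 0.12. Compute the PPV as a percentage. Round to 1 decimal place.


PPV = (sens * prev) / (sens * prev + (1-spec) * (1-prev))
Numerator = 0.76 * 0.12 = 0.0912
P(positive and no disease) = (1 - spec) * (1 - prev) = (1 - 0.76) * (1 - 0.12) = 0.2112
Denominator = 0.0912 + 0.2112 = 0.3024
PPV = 0.0912 / 0.3024 = 0.301587
As percentage = 30.2


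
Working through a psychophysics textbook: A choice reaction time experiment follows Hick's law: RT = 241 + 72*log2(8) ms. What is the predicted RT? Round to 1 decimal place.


RT = 241 + 72 * log2(8)
log2(8) = 3.0
RT = 241 + 72 * 3.0
= 241 + 216.0
= 457.0 ms


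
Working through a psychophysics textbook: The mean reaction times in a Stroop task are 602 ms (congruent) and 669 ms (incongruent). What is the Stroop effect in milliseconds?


Stroop effect = RT(incongruent) - RT(congruent)
= 669 - 602
= 67 ms


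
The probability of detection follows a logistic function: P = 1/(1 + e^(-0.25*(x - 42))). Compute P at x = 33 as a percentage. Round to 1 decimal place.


P(x) = 1/(1 + e^(-0.25*(33 - 42)))
Exponent = -0.25 * -9 = 2.25
e^(2.25) = 9.487736
P = 1/(1 + 9.487736) = 0.095349
Percentage = 9.5


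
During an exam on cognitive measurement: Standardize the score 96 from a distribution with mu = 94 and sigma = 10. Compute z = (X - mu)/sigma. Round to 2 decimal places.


z = (X - mu) / sigma
= (96 - 94) / 10
= 2 / 10
= 0.20


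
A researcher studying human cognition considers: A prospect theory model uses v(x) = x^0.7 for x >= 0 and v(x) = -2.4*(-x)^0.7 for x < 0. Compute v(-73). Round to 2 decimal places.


Since x = -73 < 0, use v(x) = -lambda*(-x)^alpha
(-x) = 73
73^0.7 = 20.1524
v(-73) = -2.4 * 20.1524
= -48.37


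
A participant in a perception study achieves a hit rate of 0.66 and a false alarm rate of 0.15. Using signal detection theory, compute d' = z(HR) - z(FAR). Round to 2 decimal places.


d' = z(HR) - z(FAR)
z(0.66) = 0.4125
z(0.15) = -1.0364
d' = 0.4125 - -1.0364
= 1.45


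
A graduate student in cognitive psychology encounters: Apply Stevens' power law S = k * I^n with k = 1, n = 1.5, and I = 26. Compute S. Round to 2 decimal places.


S = 1 * 26^1.5
26^1.5 = 132.5745
S = 1 * 132.5745
= 132.57


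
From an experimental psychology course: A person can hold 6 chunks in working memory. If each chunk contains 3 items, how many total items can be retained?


Total items = chunks * items_per_chunk
= 6 * 3
= 18


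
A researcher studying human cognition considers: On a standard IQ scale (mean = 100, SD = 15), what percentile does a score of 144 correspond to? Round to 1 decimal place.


z = (IQ - mean) / SD
z = (144 - 100) / 15 = 2.9333
Percentile = Phi(2.9333) * 100
Phi(2.9333) = 0.998323
= 99.8


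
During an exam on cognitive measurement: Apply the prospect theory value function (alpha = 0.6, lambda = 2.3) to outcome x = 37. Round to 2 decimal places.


Since x = 37 >= 0, use v(x) = x^0.6
37^0.6 = 8.7281
v(37) = 8.73


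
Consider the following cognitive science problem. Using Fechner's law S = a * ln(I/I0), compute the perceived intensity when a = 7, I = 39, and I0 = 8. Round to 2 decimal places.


S = 7 * ln(39/8)
I/I0 = 4.875
ln(4.875) = 1.5841
S = 7 * 1.5841
= 11.09


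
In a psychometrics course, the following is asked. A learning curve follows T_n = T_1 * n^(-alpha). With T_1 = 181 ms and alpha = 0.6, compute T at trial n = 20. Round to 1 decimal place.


T_n = 181 * 20^(-0.6)
20^(-0.6) = 0.165723
T_n = 181 * 0.165723
= 30.0 ms


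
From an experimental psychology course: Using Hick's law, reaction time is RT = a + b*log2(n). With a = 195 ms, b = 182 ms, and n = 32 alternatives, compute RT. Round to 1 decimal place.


RT = 195 + 182 * log2(32)
log2(32) = 5.0
RT = 195 + 182 * 5.0
= 195 + 910.0
= 1105.0 ms


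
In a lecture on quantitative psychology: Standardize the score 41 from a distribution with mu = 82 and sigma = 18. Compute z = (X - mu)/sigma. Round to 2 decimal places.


z = (X - mu) / sigma
= (41 - 82) / 18
= -41 / 18
= -2.28


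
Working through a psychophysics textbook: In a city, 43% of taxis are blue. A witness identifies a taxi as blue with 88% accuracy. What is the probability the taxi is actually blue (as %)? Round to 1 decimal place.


P(blue | says blue) = P(says blue | blue)*P(blue) / [P(says blue | blue)*P(blue) + P(says blue | not blue)*P(not blue)]
Numerator = 0.88 * 0.43 = 0.3784
False identification = 0.12 * 0.57 = 0.0684
P = 0.3784 / (0.3784 + 0.0684)
= 0.3784 / 0.4468
As percentage = 84.7


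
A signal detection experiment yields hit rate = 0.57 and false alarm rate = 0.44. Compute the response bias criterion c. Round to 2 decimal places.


c = -0.5 * (z(HR) + z(FAR))
z(0.57) = 0.1764
z(0.44) = -0.151
c = -0.5 * (0.1764 + -0.151)
= -0.5 * 0.0254
= -0.01


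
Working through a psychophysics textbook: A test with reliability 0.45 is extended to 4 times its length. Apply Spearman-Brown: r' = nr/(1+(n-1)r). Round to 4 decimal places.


r_new = n*r / (1 + (n-1)*r)
Numerator = 4 * 0.45 = 1.8
Denominator = 1 + 3 * 0.45 = 2.35
r_new = 1.8 / 2.35
= 0.7660


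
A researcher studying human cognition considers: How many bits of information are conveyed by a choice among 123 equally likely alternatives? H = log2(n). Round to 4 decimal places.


H = log2(n)
H = log2(123)
= 6.9425


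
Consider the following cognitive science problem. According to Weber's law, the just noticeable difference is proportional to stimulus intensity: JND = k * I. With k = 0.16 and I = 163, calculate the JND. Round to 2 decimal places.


JND = k * I
JND = 0.16 * 163
= 26.08


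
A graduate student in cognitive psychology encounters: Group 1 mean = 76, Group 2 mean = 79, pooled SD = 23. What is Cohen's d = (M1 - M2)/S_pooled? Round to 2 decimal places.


Cohen's d = (M1 - M2) / S_pooled
= (76 - 79) / 23
= -3 / 23
= -0.13


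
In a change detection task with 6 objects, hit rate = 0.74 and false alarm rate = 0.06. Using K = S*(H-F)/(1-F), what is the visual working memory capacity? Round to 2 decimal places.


K = S * (H - F) / (1 - F)
H - F = 0.68
1 - F = 0.94
K = 6 * 0.68 / 0.94
= 4.34


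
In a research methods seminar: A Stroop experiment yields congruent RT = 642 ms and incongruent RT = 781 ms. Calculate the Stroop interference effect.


Stroop effect = RT(incongruent) - RT(congruent)
= 781 - 642
= 139 ms


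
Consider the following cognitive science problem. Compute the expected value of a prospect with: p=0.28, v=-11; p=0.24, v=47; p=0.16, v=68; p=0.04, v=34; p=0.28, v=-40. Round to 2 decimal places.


EU = sum(p_i * v_i)
0.28 * -11 = -3.08
0.24 * 47 = 11.28
0.16 * 68 = 10.88
0.04 * 34 = 1.36
0.28 * -40 = -11.2
EU = -3.08 + 11.28 + 10.88 + 1.36 + -11.2
= 9.24


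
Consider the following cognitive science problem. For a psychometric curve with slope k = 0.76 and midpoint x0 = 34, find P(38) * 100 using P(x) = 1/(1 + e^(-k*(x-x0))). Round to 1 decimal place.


P(x) = 1/(1 + e^(-0.76*(38 - 34)))
Exponent = -0.76 * 4 = -3.04
e^(-3.04) = 0.047835
P = 1/(1 + 0.047835) = 0.954349
Percentage = 95.4


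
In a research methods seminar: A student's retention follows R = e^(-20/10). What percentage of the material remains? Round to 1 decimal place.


R = e^(-t/S)
-t/S = -20/10 = -2.0
R = e^(-2.0) = 0.135335
Percentage = 0.135335 * 100
= 13.5


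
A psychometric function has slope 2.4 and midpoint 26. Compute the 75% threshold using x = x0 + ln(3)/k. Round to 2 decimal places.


At P = 0.75: 0.75 = 1/(1 + e^(-k*(x-x0)))
Solving: e^(-k*(x-x0)) = 1/3
x = x0 + ln(3)/k
ln(3) = 1.0986
x = 26 + 1.0986/2.4
= 26 + 0.4578
= 26.46


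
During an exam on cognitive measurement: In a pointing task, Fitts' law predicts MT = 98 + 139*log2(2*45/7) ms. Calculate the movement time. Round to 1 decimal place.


MT = 98 + 139 * log2(2*45/7)
2D/W = 12.857143
log2(12.857143) = 3.6845
MT = 98 + 139 * 3.6845
= 610.1 ms


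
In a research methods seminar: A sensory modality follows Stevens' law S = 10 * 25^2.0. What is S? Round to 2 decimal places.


S = 10 * 25^2.0
25^2.0 = 625.0
S = 10 * 625.0
= 6250.00


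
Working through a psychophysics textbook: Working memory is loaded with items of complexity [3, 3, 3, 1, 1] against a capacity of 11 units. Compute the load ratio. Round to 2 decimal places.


Total complexity = 3 + 3 + 3 + 1 + 1 = 11
Load = total / capacity = 11 / 11
= 1.00


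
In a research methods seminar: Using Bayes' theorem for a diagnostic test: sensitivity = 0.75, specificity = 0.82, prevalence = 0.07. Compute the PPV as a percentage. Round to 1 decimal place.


PPV = (sens * prev) / (sens * prev + (1-spec) * (1-prev))
Numerator = 0.75 * 0.07 = 0.0525
P(positive and no disease) = (1 - spec) * (1 - prev) = (1 - 0.82) * (1 - 0.07) = 0.1674
Denominator = 0.0525 + 0.1674 = 0.2199
PPV = 0.0525 / 0.2199 = 0.238745
As percentage = 23.9


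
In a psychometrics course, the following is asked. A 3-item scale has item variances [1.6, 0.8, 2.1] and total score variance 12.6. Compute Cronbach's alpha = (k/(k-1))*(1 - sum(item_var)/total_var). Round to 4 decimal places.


alpha = (k/(k-1)) * (1 - sum(s_i^2)/s_total^2)
sum(item variances) = 4.5
k/(k-1) = 3/2 = 1.5
1 - 4.5/12.6 = 1 - 0.357143 = 0.642857
alpha = 1.5 * 0.642857
= 0.9643


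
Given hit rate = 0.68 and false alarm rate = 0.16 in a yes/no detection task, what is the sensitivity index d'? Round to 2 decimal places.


d' = z(HR) - z(FAR)
z(0.68) = 0.4677
z(0.16) = -0.9945
d' = 0.4677 - -0.9945
= 1.46


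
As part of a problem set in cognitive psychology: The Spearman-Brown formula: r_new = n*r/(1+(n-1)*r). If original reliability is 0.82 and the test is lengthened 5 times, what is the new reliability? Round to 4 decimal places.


r_new = n*r / (1 + (n-1)*r)
Numerator = 5 * 0.82 = 4.1
Denominator = 1 + 4 * 0.82 = 4.28
r_new = 4.1 / 4.28
= 0.9579


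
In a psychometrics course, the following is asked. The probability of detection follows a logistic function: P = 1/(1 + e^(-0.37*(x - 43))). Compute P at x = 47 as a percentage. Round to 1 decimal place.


P(x) = 1/(1 + e^(-0.37*(47 - 43)))
Exponent = -0.37 * 4 = -1.48
e^(-1.48) = 0.227638
P = 1/(1 + 0.227638) = 0.814572
Percentage = 81.5


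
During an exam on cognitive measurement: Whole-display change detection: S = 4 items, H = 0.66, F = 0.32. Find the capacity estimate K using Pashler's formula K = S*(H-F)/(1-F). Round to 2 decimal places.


K = S * (H - F) / (1 - F)
H - F = 0.34
1 - F = 0.68
K = 4 * 0.34 / 0.68
= 2.00


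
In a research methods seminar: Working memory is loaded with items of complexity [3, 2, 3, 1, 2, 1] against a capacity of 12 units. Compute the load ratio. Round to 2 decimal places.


Total complexity = 3 + 2 + 3 + 1 + 2 + 1 = 12
Load = total / capacity = 12 / 12
= 1.00


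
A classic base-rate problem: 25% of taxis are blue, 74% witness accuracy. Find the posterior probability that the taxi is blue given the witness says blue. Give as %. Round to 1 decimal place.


P(blue | says blue) = P(says blue | blue)*P(blue) / [P(says blue | blue)*P(blue) + P(says blue | not blue)*P(not blue)]
Numerator = 0.74 * 0.25 = 0.185
False identification = 0.26 * 0.75 = 0.195
P = 0.185 / (0.185 + 0.195)
= 0.185 / 0.38
As percentage = 48.7


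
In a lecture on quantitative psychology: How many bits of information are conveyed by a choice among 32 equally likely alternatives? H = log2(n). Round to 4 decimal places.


H = log2(n)
H = log2(32)
= 5.0000


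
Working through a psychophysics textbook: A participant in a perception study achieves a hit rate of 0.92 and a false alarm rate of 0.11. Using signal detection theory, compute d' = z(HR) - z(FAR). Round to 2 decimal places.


d' = z(HR) - z(FAR)
z(0.92) = 1.4051
z(0.11) = -1.2265
d' = 1.4051 - -1.2265
= 2.63


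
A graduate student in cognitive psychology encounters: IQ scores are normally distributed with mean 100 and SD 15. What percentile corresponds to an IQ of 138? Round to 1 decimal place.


z = (IQ - mean) / SD
z = (138 - 100) / 15 = 2.5333
Percentile = Phi(2.5333) * 100
Phi(2.5333) = 0.99435
= 99.4


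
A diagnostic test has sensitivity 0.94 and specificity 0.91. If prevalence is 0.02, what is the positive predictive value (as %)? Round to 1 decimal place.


PPV = (sens * prev) / (sens * prev + (1-spec) * (1-prev))
Numerator = 0.94 * 0.02 = 0.0188
P(positive and no disease) = (1 - spec) * (1 - prev) = (1 - 0.91) * (1 - 0.02) = 0.0882
Denominator = 0.0188 + 0.0882 = 0.107
PPV = 0.0188 / 0.107 = 0.175701
As percentage = 17.6


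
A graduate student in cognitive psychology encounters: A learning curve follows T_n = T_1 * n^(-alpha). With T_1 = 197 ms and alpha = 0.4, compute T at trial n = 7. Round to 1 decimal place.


T_n = 197 * 7^(-0.4)
7^(-0.4) = 0.459157
T_n = 197 * 0.459157
= 90.5 ms


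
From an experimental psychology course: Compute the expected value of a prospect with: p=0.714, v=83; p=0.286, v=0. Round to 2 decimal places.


EU = sum(p_i * v_i)
0.714 * 83 = 59.262
0.286 * 0 = 0.0
EU = 59.262 + 0.0
= 59.26


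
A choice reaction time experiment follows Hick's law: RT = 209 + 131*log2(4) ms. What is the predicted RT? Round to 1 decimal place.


RT = 209 + 131 * log2(4)
log2(4) = 2.0
RT = 209 + 131 * 2.0
= 209 + 262.0
= 471.0 ms


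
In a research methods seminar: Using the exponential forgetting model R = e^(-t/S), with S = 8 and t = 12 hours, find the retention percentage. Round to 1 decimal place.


R = e^(-t/S)
-t/S = -12/8 = -1.5
R = e^(-1.5) = 0.22313
Percentage = 0.22313 * 100
= 22.3


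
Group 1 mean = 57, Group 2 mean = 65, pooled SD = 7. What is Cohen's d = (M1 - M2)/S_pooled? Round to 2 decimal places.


Cohen's d = (M1 - M2) / S_pooled
= (57 - 65) / 7
= -8 / 7
= -1.14


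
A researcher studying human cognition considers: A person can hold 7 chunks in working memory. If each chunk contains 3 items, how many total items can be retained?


Total items = chunks * items_per_chunk
= 7 * 3
= 21


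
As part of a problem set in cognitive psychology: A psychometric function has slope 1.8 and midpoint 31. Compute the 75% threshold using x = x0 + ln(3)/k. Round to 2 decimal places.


At P = 0.75: 0.75 = 1/(1 + e^(-k*(x-x0)))
Solving: e^(-k*(x-x0)) = 1/3
x = x0 + ln(3)/k
ln(3) = 1.0986
x = 31 + 1.0986/1.8
= 31 + 0.6103
= 31.61


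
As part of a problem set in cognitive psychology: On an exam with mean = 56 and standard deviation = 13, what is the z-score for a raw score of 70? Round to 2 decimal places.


z = (X - mu) / sigma
= (70 - 56) / 13
= 14 / 13
= 1.08


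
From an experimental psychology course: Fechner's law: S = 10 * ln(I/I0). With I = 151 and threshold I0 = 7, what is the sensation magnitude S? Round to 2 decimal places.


S = 10 * ln(151/7)
I/I0 = 21.571429
ln(21.571429) = 3.0714
S = 10 * 3.0714
= 30.71


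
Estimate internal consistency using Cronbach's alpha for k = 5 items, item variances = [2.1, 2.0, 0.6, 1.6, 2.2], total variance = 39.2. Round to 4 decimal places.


alpha = (k/(k-1)) * (1 - sum(s_i^2)/s_total^2)
sum(item variances) = 8.5
k/(k-1) = 5/4 = 1.25
1 - 8.5/39.2 = 1 - 0.216837 = 0.783163
alpha = 1.25 * 0.783163
= 0.9790


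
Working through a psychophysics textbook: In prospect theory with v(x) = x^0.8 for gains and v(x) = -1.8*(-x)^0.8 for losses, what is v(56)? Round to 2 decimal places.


Since x = 56 >= 0, use v(x) = x^0.8
56^0.8 = 25.0352
v(56) = 25.04


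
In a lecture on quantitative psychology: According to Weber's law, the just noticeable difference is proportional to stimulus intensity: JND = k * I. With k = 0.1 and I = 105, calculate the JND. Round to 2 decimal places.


JND = k * I
JND = 0.1 * 105
= 10.50


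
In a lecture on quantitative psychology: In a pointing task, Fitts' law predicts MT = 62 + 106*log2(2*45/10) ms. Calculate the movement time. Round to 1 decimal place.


MT = 62 + 106 * log2(2*45/10)
2D/W = 9.0
log2(9.0) = 3.1699
MT = 62 + 106 * 3.1699
= 398.0 ms


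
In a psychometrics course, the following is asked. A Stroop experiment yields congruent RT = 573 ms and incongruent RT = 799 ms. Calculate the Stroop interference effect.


Stroop effect = RT(incongruent) - RT(congruent)
= 799 - 573
= 226 ms


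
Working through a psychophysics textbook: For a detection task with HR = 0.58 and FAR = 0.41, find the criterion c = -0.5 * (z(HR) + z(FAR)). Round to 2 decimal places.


c = -0.5 * (z(HR) + z(FAR))
z(0.58) = 0.2019
z(0.41) = -0.2275
c = -0.5 * (0.2019 + -0.2275)
= -0.5 * -0.0256
= 0.01


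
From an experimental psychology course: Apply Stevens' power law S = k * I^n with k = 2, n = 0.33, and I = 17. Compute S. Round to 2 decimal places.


S = 2 * 17^0.33
17^0.33 = 2.5471
S = 2 * 2.5471
= 5.09


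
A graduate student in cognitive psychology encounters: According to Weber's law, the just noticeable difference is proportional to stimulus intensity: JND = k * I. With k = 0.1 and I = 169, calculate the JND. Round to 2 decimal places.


JND = k * I
JND = 0.1 * 169
= 16.90


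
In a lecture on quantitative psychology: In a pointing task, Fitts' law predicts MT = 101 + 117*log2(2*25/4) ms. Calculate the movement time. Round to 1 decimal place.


MT = 101 + 117 * log2(2*25/4)
2D/W = 12.5
log2(12.5) = 3.6439
MT = 101 + 117 * 3.6439
= 527.3 ms


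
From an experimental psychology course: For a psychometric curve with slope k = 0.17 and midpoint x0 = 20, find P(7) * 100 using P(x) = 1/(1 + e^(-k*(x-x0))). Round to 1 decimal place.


P(x) = 1/(1 + e^(-0.17*(7 - 20)))
Exponent = -0.17 * -13 = 2.21
e^(2.21) = 9.115716
P = 1/(1 + 9.115716) = 0.098856
Percentage = 9.9


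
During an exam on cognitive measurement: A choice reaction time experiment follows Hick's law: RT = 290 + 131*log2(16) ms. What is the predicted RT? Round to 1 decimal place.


RT = 290 + 131 * log2(16)
log2(16) = 4.0
RT = 290 + 131 * 4.0
= 290 + 524.0
= 814.0 ms


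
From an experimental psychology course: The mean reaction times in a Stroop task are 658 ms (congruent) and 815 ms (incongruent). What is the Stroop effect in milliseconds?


Stroop effect = RT(incongruent) - RT(congruent)
= 815 - 658
= 157 ms


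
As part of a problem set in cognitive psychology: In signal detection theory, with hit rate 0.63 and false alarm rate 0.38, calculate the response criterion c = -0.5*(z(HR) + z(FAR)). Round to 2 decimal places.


c = -0.5 * (z(HR) + z(FAR))
z(0.63) = 0.3319
z(0.38) = -0.3055
c = -0.5 * (0.3319 + -0.3055)
= -0.5 * 0.0264
= -0.01


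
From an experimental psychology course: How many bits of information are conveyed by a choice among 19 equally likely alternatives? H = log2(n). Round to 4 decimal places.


H = log2(n)
H = log2(19)
= 4.2479


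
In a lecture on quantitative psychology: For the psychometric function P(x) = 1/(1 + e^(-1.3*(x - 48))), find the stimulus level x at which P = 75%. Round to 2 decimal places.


At P = 0.75: 0.75 = 1/(1 + e^(-k*(x-x0)))
Solving: e^(-k*(x-x0)) = 1/3
x = x0 + ln(3)/k
ln(3) = 1.0986
x = 48 + 1.0986/1.3
= 48 + 0.8451
= 48.85


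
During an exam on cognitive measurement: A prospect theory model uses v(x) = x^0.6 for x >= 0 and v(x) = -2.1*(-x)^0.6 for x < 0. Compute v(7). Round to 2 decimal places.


Since x = 7 >= 0, use v(x) = x^0.6
7^0.6 = 3.2141
v(7) = 3.21


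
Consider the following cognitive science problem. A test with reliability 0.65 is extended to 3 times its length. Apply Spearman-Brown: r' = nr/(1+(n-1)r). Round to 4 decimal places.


r_new = n*r / (1 + (n-1)*r)
Numerator = 3 * 0.65 = 1.95
Denominator = 1 + 2 * 0.65 = 2.3
r_new = 1.95 / 2.3
= 0.8478


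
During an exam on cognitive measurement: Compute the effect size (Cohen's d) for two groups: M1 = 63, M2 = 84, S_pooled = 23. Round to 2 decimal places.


Cohen's d = (M1 - M2) / S_pooled
= (63 - 84) / 23
= -21 / 23
= -0.91


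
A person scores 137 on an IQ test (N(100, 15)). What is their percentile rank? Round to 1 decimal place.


z = (IQ - mean) / SD
z = (137 - 100) / 15 = 2.4667
Percentile = Phi(2.4667) * 100
Phi(2.4667) = 0.993182
= 99.3


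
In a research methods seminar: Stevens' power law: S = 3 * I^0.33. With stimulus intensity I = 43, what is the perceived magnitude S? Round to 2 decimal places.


S = 3 * 43^0.33
43^0.33 = 3.4597
S = 3 * 3.4597
= 10.38


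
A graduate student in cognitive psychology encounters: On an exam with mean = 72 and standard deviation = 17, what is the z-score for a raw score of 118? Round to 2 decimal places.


z = (X - mu) / sigma
= (118 - 72) / 17
= 46 / 17
= 2.71


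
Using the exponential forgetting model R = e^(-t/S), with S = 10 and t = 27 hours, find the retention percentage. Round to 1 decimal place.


R = e^(-t/S)
-t/S = -27/10 = -2.7
R = e^(-2.7) = 0.067206
Percentage = 0.067206 * 100
= 6.7
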